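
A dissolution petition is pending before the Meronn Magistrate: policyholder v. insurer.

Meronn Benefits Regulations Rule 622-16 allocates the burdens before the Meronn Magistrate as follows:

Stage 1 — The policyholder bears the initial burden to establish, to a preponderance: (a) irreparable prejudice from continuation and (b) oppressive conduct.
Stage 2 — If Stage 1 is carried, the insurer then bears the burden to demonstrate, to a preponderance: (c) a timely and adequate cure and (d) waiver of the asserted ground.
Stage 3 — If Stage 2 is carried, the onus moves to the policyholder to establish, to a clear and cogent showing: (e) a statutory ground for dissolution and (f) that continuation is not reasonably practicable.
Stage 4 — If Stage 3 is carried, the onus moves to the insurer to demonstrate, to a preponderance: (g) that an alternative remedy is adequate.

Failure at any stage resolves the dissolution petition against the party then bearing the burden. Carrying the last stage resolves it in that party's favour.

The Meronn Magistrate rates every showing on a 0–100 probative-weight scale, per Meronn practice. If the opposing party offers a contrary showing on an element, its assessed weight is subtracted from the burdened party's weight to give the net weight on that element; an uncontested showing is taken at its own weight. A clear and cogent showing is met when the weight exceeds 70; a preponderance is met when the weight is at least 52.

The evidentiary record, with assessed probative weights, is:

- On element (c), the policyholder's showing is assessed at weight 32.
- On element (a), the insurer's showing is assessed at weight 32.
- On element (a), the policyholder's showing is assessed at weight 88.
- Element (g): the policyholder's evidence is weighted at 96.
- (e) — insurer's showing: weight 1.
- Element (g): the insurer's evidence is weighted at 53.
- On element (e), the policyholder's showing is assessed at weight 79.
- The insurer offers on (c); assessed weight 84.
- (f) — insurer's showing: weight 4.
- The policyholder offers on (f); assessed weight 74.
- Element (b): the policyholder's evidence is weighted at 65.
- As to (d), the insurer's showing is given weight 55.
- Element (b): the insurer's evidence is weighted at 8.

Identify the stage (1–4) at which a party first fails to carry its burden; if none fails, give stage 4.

Stage 1 — burden on policyholder; standard: a preponderance (weight is at least 52).
    (a): 88 − 32 = 56 ≥ 52 [met]
    (b): 65 − 8 = 57 ≥ 52 [met]
  The policyholder carries Stage 1; the insurer now bears the burden.
Stage 2 — burden on insurer; standard: a preponderance (weight is at least 52).
    (c): 84 − 32 = 52 ≥ 52 [met]
    (d): 55 ≥ 52 [met]
  Stage 2 carried; the burden shifts to the policyholder.
Stage 3 — burden on policyholder; standard: a clear and cogent showing (weight exceeds 70).
    (e): 79 − 1 = 78 > 70 [met]
    (f): 74 − 4 = 70 ≤ 70 [not met]
  Not every element is met, so the policyholder fails to carry Stage 3.
The insurer prevails.

stage 3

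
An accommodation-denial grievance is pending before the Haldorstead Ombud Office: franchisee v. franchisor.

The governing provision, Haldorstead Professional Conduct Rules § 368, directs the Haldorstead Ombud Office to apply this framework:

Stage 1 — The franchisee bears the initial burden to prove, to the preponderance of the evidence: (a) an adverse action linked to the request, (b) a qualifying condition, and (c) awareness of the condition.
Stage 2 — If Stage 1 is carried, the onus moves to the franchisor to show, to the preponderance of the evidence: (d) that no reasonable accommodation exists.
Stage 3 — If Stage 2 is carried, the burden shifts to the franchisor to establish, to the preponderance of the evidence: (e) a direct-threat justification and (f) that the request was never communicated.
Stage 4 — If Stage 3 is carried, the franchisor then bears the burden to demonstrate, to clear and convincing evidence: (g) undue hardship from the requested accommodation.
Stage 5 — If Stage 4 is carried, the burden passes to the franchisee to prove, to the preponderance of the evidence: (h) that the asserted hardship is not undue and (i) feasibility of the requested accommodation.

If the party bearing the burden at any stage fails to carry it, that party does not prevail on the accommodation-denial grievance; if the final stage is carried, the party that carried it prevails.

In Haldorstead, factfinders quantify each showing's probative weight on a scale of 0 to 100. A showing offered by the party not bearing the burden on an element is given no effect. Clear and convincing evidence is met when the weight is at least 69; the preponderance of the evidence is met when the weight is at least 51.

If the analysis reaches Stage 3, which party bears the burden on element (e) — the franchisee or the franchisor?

Stage 3's rule assigns the burden to the franchisor (to the preponderance of the evidence).

franchisor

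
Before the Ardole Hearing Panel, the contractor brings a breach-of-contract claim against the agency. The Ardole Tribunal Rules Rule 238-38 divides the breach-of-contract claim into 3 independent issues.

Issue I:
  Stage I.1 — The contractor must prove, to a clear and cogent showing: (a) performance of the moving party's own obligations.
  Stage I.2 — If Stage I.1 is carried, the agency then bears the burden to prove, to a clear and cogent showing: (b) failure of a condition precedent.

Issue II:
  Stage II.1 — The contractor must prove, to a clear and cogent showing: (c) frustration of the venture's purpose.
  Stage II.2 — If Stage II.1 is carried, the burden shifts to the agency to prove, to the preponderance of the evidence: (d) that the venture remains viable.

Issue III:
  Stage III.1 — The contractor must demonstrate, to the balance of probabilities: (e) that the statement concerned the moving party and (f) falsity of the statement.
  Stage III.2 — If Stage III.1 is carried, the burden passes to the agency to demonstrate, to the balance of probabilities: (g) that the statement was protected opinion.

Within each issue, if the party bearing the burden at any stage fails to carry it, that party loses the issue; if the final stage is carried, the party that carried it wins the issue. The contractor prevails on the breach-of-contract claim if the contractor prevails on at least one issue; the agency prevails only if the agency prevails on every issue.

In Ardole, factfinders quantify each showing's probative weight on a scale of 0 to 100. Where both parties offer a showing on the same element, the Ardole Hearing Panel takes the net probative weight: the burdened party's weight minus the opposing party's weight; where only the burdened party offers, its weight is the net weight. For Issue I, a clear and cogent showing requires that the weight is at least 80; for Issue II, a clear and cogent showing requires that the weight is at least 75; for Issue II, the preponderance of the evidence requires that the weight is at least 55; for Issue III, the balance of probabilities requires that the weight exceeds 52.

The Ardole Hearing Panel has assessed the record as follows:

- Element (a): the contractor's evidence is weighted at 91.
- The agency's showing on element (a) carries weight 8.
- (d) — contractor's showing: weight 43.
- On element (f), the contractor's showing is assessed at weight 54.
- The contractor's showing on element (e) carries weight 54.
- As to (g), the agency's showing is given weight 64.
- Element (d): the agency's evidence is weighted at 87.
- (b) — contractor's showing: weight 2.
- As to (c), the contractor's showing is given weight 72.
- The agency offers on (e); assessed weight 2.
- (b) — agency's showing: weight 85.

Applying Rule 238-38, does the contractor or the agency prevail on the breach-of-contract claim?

— Issue I —
At Stage I.1 the contractor must meet a clear and cogent showing (weight is at least 80): on (a) the weight is 91 less the opposing 8 gives net 83, ≥ 80, so (a) meets the standard.
  The contractor carries Stage I.1; the agency now bears the burden.
At Stage I.2 the agency must meet a clear and cogent showing (weight is at least 80): on (b) the weight is 85 less the opposing 2 gives net 83, which does reach 80, so (b) meets the standard.
  All elements met at the final stage.
Every stage carried; the agency prevails on this issue.
— Issue II —
Stage II.1 — burden on contractor; standard: a clear and cogent showing (weight is at least 75).
    (c): 72 < 75 [not met]
  The contractor does not carry Stage II.1.
The agency prevails on this issue.
— Issue III —
Stage III.1 — burden on contractor; standard: the balance of probabilities (weight exceeds 52).
    (e): 54 − 2 = 52 ≤ 52 [not met]
    (f): 54 > 52 [met]
  The contractor does not carry Stage III.1.
The agency prevails on this issue.
Per-issue: Issue I → agency; Issue II → agency; Issue III → agency. The contractor must prevail on at least one issue; overall, the agency prevails.

agency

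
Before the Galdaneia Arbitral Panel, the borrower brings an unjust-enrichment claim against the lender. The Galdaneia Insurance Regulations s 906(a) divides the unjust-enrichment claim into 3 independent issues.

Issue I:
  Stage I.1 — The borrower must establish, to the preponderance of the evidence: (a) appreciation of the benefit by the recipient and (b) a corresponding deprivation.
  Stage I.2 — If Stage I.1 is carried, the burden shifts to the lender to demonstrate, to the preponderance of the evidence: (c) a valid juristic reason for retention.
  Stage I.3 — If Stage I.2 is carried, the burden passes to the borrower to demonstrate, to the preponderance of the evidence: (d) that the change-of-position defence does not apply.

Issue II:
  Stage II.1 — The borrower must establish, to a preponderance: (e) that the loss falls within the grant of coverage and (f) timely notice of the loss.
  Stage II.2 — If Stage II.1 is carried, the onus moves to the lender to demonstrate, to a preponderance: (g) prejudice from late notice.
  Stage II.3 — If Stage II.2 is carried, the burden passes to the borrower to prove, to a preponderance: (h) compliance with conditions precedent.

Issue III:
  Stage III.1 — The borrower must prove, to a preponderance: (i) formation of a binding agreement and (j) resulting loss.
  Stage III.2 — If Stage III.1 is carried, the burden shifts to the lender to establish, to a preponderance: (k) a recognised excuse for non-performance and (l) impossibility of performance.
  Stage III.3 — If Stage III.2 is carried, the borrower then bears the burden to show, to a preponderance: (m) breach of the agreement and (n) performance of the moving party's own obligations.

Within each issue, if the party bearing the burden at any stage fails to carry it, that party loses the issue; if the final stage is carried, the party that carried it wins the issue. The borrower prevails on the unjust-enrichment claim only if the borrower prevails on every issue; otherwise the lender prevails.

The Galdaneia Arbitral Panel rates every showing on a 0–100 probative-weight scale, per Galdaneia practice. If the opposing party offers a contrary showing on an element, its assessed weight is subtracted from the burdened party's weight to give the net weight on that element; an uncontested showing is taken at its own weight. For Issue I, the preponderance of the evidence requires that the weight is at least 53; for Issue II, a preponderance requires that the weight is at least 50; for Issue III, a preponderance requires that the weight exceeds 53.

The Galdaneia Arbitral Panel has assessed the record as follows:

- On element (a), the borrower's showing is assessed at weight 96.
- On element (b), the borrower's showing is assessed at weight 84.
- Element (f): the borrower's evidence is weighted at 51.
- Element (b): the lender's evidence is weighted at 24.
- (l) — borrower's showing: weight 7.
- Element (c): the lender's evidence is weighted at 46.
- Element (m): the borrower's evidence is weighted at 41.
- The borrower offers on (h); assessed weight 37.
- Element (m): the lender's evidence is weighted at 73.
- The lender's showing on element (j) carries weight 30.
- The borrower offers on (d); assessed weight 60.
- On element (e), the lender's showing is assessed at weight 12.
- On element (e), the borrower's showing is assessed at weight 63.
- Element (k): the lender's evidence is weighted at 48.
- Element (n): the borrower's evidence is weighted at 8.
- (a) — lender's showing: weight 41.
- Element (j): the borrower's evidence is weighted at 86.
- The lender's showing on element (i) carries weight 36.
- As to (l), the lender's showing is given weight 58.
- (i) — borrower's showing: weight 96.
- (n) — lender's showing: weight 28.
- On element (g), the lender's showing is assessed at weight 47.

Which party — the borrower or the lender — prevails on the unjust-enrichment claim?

— Issue I —
At Stage I.1 the borrower must meet the preponderance of the evidence (weight is at least 53): on (a) the weight is 96 less the opposing 41 gives net 55, ≥ 53, so (a) meets the standard; on (b) the weight is 84 less the opposing 24 gives net 60, ≥ 53, so (b) meets the standard.
  Stage I.1 is satisfied; the onus moves to the lender.
At Stage I.2 the lender must meet the preponderance of the evidence (weight is at least 53): on (c) the weight is 46, which does not reach 53, so (c) does not meet the standard.
  The lender does not carry Stage I.2.
So the borrower prevails on this issue.
— Issue II —
At Stage II.1 the borrower must meet a preponderance (weight is at least 50): on (e) the weight is 63 less the opposing 12 gives net 51, ≥ 50, so (e) meets the standard; on (f) the weight is 51, ≥ 50, so (f) meets the standard.
  All elements met. The burden passes to the lender.
At Stage II.2 the lender must meet a preponderance (weight is at least 50): on (g) the weight is 47, < 50, so (g) does not meet the standard.
  Stage II.2 not carried; the lender fails its burden.
The analysis ends at Stage II.2; the borrower prevails on this issue.
— Issue III —
Stage III.1 — burden on borrower; standard: a preponderance (weight exceeds 53).
    (i): 96 − 36 = 60 > 53 [met]
    (j): 86 − 30 = 56 > 53 [met]
  All elements met. The burden passes to the lender.
Stage III.2 — burden on lender; standard: a preponderance (weight exceeds 53).
    (k): 48 ≤ 53 [not met]
    (l): 58 − 7 = 51 ≤ 53 [not met]
  Stage III.2 not carried; the lender fails its burden.
The analysis ends at Stage III.2; the borrower prevails on this issue.
Per-issue: Issue I → borrower; Issue II → borrower; Issue III → borrower. The borrower must prevail on every issue; overall, the borrower prevails.

borrower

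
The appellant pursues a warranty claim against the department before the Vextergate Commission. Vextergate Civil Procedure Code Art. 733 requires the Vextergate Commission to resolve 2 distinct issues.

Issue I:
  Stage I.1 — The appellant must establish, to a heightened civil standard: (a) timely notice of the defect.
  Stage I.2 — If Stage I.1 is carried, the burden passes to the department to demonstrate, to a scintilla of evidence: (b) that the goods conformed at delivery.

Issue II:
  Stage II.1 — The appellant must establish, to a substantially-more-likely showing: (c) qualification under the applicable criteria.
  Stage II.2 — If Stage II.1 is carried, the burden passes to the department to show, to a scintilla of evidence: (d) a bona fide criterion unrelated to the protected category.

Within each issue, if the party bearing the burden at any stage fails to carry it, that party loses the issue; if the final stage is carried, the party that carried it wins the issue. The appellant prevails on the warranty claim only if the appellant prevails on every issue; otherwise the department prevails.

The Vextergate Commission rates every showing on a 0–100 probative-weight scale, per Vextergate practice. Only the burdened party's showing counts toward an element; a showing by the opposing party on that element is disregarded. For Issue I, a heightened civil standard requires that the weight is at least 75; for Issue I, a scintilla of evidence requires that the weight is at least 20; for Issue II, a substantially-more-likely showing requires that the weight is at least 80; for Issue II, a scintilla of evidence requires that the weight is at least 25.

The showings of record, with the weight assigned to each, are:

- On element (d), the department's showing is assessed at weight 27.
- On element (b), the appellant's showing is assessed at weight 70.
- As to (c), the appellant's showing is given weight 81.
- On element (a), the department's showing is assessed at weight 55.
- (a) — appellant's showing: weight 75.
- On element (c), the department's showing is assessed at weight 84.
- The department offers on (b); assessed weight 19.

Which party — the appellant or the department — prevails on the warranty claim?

— Issue I —
At Stage I.1 the appellant must meet a heightened civil standard (weight is at least 75): on (a) the weight is 75 (the department's 55 is given no effect), which does reach 75, so (a) meets the standard.
  The appellant carries Stage I.1; the department now bears the burden.
At Stage I.2 the department must meet a scintilla of evidence (weight is at least 20): on (b) the weight is 19 (the appellant's 70 is given no effect), < 20, so (b) does not meet the standard.
  The department does not carry Stage I.2.
The analysis ends at Stage I.2; the appellant prevails on this issue.
— Issue II —
Stage II.1 (appellant, a substantially-more-likely showing, weight is at least 80): (c) 81 (department's 84 disregarded) ≥ 80 — meets.
  Stage II.1 is satisfied; the onus moves to the department.
Stage II.2 (department, a scintilla of evidence, weight is at least 25): (d) 27 ≥ 25 — meets.
  All elements met at the final stage.
With every stage satisfied, the department prevails on this issue.
Per-issue: Issue I → appellant; Issue II → department. The appellant must prevail on every issue; overall, the department prevails.

department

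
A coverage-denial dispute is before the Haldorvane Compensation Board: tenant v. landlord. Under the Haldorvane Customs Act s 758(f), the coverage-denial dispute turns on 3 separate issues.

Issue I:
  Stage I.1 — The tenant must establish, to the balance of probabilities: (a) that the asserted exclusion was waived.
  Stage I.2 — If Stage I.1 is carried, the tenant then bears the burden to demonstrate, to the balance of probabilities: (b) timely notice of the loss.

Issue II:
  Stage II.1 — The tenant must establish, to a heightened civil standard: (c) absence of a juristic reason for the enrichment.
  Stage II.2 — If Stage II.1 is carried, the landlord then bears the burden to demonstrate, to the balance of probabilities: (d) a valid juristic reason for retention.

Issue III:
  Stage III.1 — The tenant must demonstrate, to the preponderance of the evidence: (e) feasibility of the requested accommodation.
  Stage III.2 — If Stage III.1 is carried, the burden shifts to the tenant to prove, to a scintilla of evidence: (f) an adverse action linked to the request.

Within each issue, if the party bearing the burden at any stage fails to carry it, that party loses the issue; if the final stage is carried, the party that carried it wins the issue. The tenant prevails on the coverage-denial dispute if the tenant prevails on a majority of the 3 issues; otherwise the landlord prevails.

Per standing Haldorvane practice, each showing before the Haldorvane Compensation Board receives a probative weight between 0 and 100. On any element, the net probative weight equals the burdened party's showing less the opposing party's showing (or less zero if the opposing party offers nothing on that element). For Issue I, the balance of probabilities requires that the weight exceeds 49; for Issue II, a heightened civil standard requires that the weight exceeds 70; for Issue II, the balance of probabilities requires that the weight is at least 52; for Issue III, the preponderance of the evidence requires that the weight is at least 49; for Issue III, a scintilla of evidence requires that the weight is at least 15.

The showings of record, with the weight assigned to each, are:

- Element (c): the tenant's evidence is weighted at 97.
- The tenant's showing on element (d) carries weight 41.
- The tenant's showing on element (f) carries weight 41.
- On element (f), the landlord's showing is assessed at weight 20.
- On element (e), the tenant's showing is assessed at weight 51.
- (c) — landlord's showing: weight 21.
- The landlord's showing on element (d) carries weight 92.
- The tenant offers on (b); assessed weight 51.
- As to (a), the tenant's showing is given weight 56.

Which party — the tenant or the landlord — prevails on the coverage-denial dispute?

tenant

— Issue I —
Stage I.1 — burden on tenant; standard: the balance of probabilities (weight exceeds 49).
    (a): 56 > 49 [met]
  Stage I.1 is satisfied; the tenant continues to bear the burden.
Stage I.2 — burden on tenant; standard: the balance of probabilities (weight exceeds 49).
    (b): 51 > 49 [met]
  All elements met at the final stage.
All stages carried — the tenant prevails on this issue.
— Issue II —
Stage II.1 (tenant, a heightened civil standard, weight exceeds 70): (c) net 97−21=76 > 70 — meets.
  The tenant carries Stage II.1; the landlord now bears the burden.
Stage II.2 (landlord, the balance of probabilities, weight is at least 52): (d) net 92−41=51 < 52 — fails.
  The landlord does not carry Stage II.2.
The tenant prevails on this issue.
— Issue III —
At Stage III.1 the tenant must meet the preponderance of the evidence (weight is at least 49): on (e) the weight is 51, which does reach 49, so (e) meets the standard.
  Stage III.1 carried; the burden remains with the tenant.
At Stage III.2 the tenant must meet a scintilla of evidence (weight is at least 15): on (f) the weight is 41 less the opposing 20 gives net 21, which does reach 15, so (f) meets the standard.
  All elements met at the final stage.
With every stage satisfied, the tenant prevails on this issue.
Per-issue: Issue I → tenant; Issue II → tenant; Issue III → tenant. The tenant must prevail on a majority of issues; overall, the tenant prevails.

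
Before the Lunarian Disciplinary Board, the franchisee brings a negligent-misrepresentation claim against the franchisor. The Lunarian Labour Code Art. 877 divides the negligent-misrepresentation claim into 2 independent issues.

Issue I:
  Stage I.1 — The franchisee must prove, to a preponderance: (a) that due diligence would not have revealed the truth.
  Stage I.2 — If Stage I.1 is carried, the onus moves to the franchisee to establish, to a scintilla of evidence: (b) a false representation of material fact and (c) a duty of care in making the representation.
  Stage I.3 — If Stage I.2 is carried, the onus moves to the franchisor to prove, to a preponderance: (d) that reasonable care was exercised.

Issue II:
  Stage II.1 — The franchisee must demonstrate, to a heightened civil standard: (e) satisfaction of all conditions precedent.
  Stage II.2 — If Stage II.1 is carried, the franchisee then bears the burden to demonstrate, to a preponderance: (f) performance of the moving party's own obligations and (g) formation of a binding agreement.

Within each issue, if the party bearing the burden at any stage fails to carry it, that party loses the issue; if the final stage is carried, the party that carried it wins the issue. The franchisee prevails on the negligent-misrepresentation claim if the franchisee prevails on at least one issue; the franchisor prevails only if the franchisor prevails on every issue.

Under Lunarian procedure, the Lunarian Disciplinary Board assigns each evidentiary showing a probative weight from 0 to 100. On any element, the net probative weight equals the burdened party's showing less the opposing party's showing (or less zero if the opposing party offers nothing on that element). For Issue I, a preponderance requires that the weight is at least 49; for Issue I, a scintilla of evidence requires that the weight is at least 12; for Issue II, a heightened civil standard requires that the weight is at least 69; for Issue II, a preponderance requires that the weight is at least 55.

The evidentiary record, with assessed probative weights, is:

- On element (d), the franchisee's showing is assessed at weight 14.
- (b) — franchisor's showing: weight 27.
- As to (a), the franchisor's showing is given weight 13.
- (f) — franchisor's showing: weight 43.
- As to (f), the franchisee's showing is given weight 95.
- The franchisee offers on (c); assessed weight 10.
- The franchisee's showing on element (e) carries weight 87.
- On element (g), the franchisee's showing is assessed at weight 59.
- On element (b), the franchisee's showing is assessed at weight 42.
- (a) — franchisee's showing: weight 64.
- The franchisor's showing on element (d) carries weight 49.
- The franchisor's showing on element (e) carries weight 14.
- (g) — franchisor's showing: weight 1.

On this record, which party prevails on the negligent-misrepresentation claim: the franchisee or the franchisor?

— Issue I —
At Stage I.1 the franchisee must meet a preponderance (weight is at least 49): on (a) the weight is 64 less the opposing 13 gives net 51, which does reach 49, so (a) meets the standard.
  Stage I.1 is satisfied; the franchisee continues to bear the burden.
At Stage I.2 the franchisee must meet a scintilla of evidence (weight is at least 12): on (b) the weight is 42 less the opposing 27 gives net 15, which does reach 12, so (b) meets the standard; on (c) the weight is 10, < 12, so (c) does not meet the standard.
  Not every element is met, so the franchisee fails to carry Stage I.2.
So the franchisor prevails on this issue.
— Issue II —
At Stage II.1 the franchisee must meet a heightened civil standard (weight is at least 69): on (e) the weight is 87 less the opposing 14 gives net 73, which does reach 69, so (e) meets the standard.
  Stage II.1 is satisfied; the franchisee continues to bear the burden.
At Stage II.2 the franchisee must meet a preponderance (weight is at least 55): on (f) the weight is 95 less the opposing 43 gives net 52, which does not reach 55, so (f) does not meet the standard; on (g) the weight is 59 less the opposing 1 gives net 58, ≥ 55, so (g) meets the standard.
  Not every element is met, so the franchisee fails to carry Stage II.2.
The franchisor prevails on this issue.
Per-issue: Issue I → franchisor; Issue II → franchisor. The franchisee must prevail on at least one issue; overall, the franchisor prevails.

franchisor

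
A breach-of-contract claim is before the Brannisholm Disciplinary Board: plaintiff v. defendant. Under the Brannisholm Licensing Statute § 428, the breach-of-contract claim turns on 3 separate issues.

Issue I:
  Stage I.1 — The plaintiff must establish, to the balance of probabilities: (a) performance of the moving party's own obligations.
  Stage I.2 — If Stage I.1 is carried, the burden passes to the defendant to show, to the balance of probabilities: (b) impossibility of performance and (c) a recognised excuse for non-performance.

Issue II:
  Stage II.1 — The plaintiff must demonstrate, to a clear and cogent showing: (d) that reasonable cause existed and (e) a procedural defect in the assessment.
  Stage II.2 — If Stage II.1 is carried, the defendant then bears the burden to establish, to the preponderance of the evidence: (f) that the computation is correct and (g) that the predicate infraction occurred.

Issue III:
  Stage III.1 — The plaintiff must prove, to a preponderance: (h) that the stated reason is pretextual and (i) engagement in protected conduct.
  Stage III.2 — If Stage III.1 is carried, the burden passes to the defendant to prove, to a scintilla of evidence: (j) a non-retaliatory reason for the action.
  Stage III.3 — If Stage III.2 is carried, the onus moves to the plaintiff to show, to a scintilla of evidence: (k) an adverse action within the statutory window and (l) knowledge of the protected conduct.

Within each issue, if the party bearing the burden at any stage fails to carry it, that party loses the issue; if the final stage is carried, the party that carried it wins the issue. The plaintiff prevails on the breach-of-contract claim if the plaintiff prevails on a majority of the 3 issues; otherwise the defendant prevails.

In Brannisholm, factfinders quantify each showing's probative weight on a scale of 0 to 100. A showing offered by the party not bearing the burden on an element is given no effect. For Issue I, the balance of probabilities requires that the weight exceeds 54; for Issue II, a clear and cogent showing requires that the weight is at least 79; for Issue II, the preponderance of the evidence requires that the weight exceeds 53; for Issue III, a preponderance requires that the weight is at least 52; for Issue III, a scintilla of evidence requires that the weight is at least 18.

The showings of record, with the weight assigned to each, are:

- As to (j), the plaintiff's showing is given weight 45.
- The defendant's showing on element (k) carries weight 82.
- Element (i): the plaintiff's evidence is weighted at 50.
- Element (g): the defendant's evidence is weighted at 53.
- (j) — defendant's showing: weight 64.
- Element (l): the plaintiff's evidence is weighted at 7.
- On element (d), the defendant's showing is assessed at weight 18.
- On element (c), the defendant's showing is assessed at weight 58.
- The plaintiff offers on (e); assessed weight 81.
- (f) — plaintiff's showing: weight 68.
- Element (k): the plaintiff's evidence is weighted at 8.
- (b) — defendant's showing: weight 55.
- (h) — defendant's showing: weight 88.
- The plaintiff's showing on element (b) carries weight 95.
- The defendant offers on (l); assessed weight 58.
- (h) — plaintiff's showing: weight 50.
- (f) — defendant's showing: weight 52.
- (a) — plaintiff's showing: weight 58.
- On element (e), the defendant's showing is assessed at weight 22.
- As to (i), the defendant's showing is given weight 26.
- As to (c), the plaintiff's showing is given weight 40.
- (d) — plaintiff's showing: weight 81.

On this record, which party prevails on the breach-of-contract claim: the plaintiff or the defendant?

defendant

— Issue I —
At Stage I.1 the plaintiff must meet the balance of probabilities (weight exceeds 54): on (a) the weight is 58, > 54, so (a) meets the standard.
  Stage I.1 is satisfied; the onus moves to the defendant.
At Stage I.2 the defendant must meet the balance of probabilities (weight exceeds 54): on (b) the weight is 55 (the plaintiff's 95 is given no effect), > 54, so (b) meets the standard; on (c) the weight is 58 (the plaintiff's 40 is given no effect), > 54, so (c) meets the standard.
  All elements met at the final stage.
All stages carried — the defendant prevails on this issue.
— Issue II —
Stage II.1 — burden on plaintiff; standard: a clear and cogent showing (weight is at least 79).
    (d): 81 (defendant's 18 disregarded) ≥ 79 [met]
    (e): 81 (defendant's 22 disregarded) ≥ 79 [met]
  The plaintiff carries Stage II.1; the defendant now bears the burden.
Stage II.2 — burden on defendant; standard: the preponderance of the evidence (weight exceeds 53).
    (f): 52 (plaintiff's 68 disregarded) ≤ 53 [not met]
    (g): 53 ≤ 53 [not met]
  Not every element is met, so the defendant fails to carry Stage II.2.
The plaintiff prevails on this issue.
— Issue III —
Stage III.1 (plaintiff, a preponderance, weight is at least 52): (h) 50 (defendant's 88 disregarded) < 52 — fails; (i) 50 (defendant's 26 disregarded) < 52 — fails.
  Stage III.1 not carried; the plaintiff fails its burden.
The analysis ends at Stage III.1; the defendant prevails on this issue.
Per-issue: Issue I → defendant; Issue II → plaintiff; Issue III → defendant. The plaintiff must prevail on a majority of issues; overall, the defendant prevails.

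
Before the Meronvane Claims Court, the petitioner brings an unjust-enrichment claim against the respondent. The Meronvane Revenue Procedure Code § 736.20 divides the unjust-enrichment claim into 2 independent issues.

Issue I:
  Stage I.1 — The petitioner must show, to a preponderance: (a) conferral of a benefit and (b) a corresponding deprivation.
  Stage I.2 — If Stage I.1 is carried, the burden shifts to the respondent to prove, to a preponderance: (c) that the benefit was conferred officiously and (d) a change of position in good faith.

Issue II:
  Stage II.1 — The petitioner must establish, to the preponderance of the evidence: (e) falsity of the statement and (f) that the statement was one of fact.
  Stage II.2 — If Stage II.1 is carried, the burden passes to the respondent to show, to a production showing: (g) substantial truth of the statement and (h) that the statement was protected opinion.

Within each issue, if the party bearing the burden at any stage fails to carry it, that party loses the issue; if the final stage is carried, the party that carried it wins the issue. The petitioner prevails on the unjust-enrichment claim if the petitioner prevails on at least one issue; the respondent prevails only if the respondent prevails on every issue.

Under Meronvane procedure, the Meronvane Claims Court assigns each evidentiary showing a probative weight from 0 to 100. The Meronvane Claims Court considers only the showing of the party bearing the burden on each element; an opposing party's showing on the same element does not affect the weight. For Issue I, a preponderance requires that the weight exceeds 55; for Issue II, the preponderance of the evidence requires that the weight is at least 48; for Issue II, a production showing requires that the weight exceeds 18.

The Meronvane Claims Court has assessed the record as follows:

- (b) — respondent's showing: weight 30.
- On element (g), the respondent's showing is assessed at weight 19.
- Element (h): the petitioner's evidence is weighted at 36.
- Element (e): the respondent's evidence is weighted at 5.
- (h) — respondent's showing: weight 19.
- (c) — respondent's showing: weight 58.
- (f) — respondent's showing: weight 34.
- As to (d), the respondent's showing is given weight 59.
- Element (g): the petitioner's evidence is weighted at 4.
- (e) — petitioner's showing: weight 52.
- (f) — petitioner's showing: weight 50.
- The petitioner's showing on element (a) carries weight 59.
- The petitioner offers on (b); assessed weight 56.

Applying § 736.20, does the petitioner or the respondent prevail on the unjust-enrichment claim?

respondent

— Issue I —
Stage I.1 — burden on petitioner; standard: a preponderance (weight exceeds 55).
    (a): 59 > 55 [met]
    (b): 56 (respondent's 30 disregarded) > 55 [met]
  All elements met. The burden passes to the respondent.
Stage I.2 — burden on respondent; standard: a preponderance (weight exceeds 55).
    (c): 58 > 55 [met]
    (d): 59 > 55 [met]
  The respondent carries the last stage.
Every stage carried; the respondent prevails on this issue.
— Issue II —
Stage II.1 — burden on petitioner; standard: the preponderance of the evidence (weight is at least 48).
    (e): 52 (respondent's 5 disregarded) ≥ 48 [met]
    (f): 50 (respondent's 34 disregarded) ≥ 48 [met]
  Stage II.1 carried; the burden shifts to the respondent.
Stage II.2 — burden on respondent; standard: a production showing (weight exceeds 18).
    (g): 19 (petitioner's 4 disregarded) > 18 [met]
    (h): 19 (petitioner's 36 disregarded) > 18 [met]
  Stage II.2 carried; the final stage is satisfied.
All stages carried — the respondent prevails on this issue.
Per-issue: Issue I → respondent; Issue II → respondent. The petitioner must prevail on at least one issue; overall, the respondent prevails.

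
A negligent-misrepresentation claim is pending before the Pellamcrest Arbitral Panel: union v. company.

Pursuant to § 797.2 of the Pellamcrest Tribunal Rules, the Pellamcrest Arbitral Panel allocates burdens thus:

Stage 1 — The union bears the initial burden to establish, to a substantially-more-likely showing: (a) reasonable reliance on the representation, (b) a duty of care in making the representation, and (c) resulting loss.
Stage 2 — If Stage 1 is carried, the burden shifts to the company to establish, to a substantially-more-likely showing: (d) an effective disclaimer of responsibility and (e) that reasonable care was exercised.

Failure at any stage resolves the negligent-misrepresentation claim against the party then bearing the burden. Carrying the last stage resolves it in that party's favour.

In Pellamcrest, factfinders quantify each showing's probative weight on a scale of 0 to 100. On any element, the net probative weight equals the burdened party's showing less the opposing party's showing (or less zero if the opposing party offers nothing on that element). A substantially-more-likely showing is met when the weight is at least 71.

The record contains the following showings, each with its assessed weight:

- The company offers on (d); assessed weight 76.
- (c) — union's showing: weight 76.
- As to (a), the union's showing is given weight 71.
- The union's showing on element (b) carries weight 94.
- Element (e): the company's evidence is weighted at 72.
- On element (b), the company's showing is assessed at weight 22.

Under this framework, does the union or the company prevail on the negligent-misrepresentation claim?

Stage 1 — burden on union; standard: a substantially-more-likely showing (weight is at least 71).
    (a): 71 ≥ 71 [met]
    (b): 94 − 22 = 72 ≥ 71 [met]
    (c): 76 ≥ 71 [met]
  All elements met. The burden passes to the company.
Stage 2 — burden on company; standard: a substantially-more-likely showing (weight is at least 71).
    (d): 76 ≥ 71 [met]
    (e): 72 ≥ 71 [met]
  Stage 2 carried; the final stage is satisfied.
With every stage satisfied, the company prevails.

company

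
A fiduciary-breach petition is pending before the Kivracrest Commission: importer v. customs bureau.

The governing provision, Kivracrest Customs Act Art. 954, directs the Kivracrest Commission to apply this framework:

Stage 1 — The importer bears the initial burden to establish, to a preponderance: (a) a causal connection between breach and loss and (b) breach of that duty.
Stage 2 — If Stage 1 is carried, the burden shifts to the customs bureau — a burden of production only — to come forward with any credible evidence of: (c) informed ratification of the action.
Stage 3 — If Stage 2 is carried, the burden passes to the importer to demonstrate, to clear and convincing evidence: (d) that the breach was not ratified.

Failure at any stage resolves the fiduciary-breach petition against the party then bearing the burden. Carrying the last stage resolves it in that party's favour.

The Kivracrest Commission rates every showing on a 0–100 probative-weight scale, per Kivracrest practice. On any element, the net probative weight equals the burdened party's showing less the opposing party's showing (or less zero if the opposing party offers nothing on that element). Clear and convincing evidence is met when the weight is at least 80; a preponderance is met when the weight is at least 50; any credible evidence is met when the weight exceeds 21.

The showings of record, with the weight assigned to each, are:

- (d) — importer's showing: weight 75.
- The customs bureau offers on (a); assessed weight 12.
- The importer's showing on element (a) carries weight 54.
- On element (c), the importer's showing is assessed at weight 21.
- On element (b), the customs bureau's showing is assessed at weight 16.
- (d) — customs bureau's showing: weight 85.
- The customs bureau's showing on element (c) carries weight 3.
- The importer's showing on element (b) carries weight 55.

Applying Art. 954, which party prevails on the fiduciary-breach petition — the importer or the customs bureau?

customs bureau

Stage 1 — burden on importer; standard: a preponderance (weight is at least 50).
    (a): 54 − 12 = 42 < 50 [not met]
    (b): 55 − 16 = 39 < 50 [not met]
  The importer does not carry Stage 1.
The analysis ends at Stage 1; the customs bureau prevails.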